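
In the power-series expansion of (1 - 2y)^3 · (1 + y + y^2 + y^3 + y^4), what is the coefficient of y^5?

(1 - 2y)^3 has coefficients 1,-6,12,-8 for degrees 0…3.
(1 + y + y^2 + y^3 + y^4) has coefficients 1,1,1,1,1,0 for degrees 0…5.
[y^5] = 1·0 − 6·1 + 12·1 − 8·1 = -2.

-2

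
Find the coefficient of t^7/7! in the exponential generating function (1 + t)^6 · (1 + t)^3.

The EGF product rule gives c_7 = Σ_{k_1+k_2=7} C(7; k_1,k_2) · ∏ g_i(k_i), where (1+t)^6 gives the falling factorial (6)_k; (1+t)^3 gives the falling factorial (3)_k.
g_1(k) for k = 0…7: 1, 6, 30, 120, 360, 720, 720, 0.
g_2(k) for k = 0…7: 1, 3, 6, 6, 0, 0, 0, 0.
c_7 = Σ_k C(7,k)·g_1(k)·g_2(7−k) = 35·360·6 + 21·720·6 + 7·720·3 = 75600 + 90720 + 15120 = 181440.

181440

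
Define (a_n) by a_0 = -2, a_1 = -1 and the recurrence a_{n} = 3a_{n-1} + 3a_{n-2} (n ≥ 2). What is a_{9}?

-91206

The ordinary generating function has denominator 1 - 3t - 3t^2.
Iterating the recurrence: a_0,…,a_{9} = -2, -1, -9, -30, -117, -441, -1674, -6345, -24057, -91206.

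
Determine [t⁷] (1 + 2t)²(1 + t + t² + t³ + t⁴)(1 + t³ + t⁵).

18

(1 + 2t)² has coefficients 1,4,4 for degrees 0…2.
(1 + t + t² + t³ + t⁴) has coefficients 1,1,1,1,1,0,0,0 for degrees 0…7.
Finally multiplying by (1 + t³ + t⁵), the product of all factors after the first has coefficients 1,1,1,2,2,2,2,2 for degrees 0…7.
[t⁷] = 1·2 + 4·2 + 4·2 = 18.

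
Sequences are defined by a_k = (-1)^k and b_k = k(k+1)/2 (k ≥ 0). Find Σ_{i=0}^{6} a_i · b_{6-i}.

12

The convolution is the x^6 coefficient of A(x)B(x).
Σ = 1·21 − 1·15 + 1·10 − 1·6 + 1·3 − 1·1 + 1·0 = 12.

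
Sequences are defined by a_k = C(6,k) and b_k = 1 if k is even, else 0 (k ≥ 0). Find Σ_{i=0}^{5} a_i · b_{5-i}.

The convolution is the x^5 coefficient of A(x)B(x).
Σ = 1·0 + 6·1 + 15·0 + 20·1 + 15·0 + 6·1 = 32.

32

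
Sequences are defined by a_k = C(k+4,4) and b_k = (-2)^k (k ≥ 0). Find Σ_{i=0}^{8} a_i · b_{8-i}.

This is [x^8] in the product of the two ordinary generating functions.
Σ = 1·256 + 5·(-128) + 15·64 + 35·(-32) + 70·16 + 126·(-8) + 210·4 + 330·(-2) + 495·1 = 243.

243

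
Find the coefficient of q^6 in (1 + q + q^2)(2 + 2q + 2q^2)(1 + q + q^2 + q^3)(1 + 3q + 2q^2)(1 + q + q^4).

200

(1 + q + q^2) has coefficients 1,1,1 for degrees 0…2.
(2 + 2q + 2q^2) has coefficients 2,2,2,0,0,0,0 for degrees 0…6.
Multiplying by (1 + q + q^2 + q^3) gives running coefficients 2,4,6,6,4,2,0 for degrees 0…6.
Multiplying by (1 + 3q + 2q^2) gives running coefficients 2,10,22,32,34,26,14 for degrees 0…6.
Finally multiplying by (1 + q + q^4), the product of all factors after the first has coefficients 2,12,32,54,68,70,62 for degrees 0…6.
[q^6] = 1·62 + 1·70 + 1·68 = 200.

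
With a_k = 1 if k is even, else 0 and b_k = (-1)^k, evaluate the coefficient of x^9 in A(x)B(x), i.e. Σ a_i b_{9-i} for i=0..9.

Write out a_i and b_{9-i} for i = 0,…,9 and sum the products.
Σ = 1·(-1) + 0·1 + 1·(-1) + 0·1 + 1·(-1) + 0·1 + 1·(-1) + 0·1 + 1·(-1) + 0·1 = -5.

-5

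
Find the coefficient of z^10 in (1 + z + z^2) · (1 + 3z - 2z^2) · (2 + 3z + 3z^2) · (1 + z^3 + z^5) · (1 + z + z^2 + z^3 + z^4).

62

(1 + z + z^2) has coefficients 1,1,1 for degrees 0…2.
(1 + 3z - 2z^2) has coefficients 1,3,-2,0,0,0,0,0,0,0,0 for degrees 0…10.
Multiplying by (2 + 3z + 3z^2) gives running coefficients 2,9,8,3,-6,0,0,0,0,0,0 for degrees 0…10.
Multiplying by (1 + z^3 + z^5) gives running coefficients 2,9,8,5,3,10,12,2,3,-6,0 for degrees 0…10.
Finally multiplying by (1 + z + z^2 + z^3 + z^4), the product of all factors after the first has coefficients 2,11,19,24,27,35,38,32,30,21,11 for degrees 0…10.
[z^10] = 1·11 + 1·21 + 1·30 = 62.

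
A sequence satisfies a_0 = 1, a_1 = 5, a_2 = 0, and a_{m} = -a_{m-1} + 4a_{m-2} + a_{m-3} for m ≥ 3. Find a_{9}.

The ordinary generating function has denominator 1 + x - 4x^2 - x^3.
Iterating the recurrence: a_0,…,a_{9} = 1, 5, 0, 21, -16, 100, -143, 527, -999, 2964.

2964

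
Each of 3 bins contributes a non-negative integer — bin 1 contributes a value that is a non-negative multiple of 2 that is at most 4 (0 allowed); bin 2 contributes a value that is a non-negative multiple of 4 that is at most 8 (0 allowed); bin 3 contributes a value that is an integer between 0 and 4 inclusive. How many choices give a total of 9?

The generating function for the choices is (1 + q^2 + q^4)·(1 + q^4 + q^8)·(1 + q + q^2 + q^3 + q^4); the count is [q^9].
(1 + q^2 + q^4) has coefficients 1,0,1,0,1 for degrees 0…4.
(1 + q^4 + q^8) has coefficients 1,0,0,0,1,0,0,0,1,0 for degrees 0…9.
Finally multiplying by (1 + q + q^2 + q^3 + q^4), the product of all factors after the first has coefficients 1,1,1,1,2,1,1,1,2,1 for degrees 0…9.
[q^9] = 1·1 + 1·1 + 1·1 = 3.

3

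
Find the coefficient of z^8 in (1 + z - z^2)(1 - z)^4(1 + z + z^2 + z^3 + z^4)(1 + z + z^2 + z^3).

(1 + z - z^2) has coefficients 1,1,-1 for degrees 0…2.
(1 - z)^4 has coefficients 1,-4,6,-4,1,0,0,0,0 for degrees 0…8.
Multiplying by (1 + z + z^2 + z^3 + z^4) gives running coefficients 1,-3,3,-1,0,-1,3,-3,1 for degrees 0…8.
Finally multiplying by (1 + z + z^2 + z^3), the product of all factors after the first has coefficients 1,-2,1,0,-1,1,1,-1,0 for degrees 0…8.
[z^8] = 1·0 + 1·(-1) − 1·1 = -2.

-2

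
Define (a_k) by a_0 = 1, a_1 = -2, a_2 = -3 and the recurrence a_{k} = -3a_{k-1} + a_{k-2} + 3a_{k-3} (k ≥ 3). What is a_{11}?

The ordinary generating function has denominator 1 + 3y - y^2 - 3y^3.
Iterating the recurrence: a_0,…,a_{11} = 1, -2, -3, 10, -39, 118, -363, 1090, -3279, 9838, -29523, 88570.

88570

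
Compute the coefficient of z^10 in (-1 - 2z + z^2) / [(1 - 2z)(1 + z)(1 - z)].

Partial fractions give a closed form: a_n = (-7/3)·2^n + (1/3)·(-1)^n + (1)·1^n.
At n = 10: a_10 = -2388.

-2388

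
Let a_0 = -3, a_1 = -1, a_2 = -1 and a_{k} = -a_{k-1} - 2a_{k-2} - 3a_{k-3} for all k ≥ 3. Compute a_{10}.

-82

The ordinary generating function has denominator 1 + y + 2y^2 + 3y^3.
Iterating the recurrence: a_0,…,a_{10} = -3, -1, -1, 12, -7, -14, -8, 57, 1, -91, -82.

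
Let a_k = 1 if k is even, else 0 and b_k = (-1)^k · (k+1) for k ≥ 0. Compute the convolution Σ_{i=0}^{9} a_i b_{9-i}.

-30

Write out a_i and b_{9-i} for i = 0,…,9 and sum the products.
Σ = 1·(-10) + 0·9 + 1·(-8) + 0·7 + 1·(-6) + 0·5 + 1·(-4) + 0·3 + 1·(-2) + 0·1 = -30.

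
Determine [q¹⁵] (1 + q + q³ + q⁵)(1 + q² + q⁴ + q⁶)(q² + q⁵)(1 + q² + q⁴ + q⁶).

8

(1 + q + q³ + q⁵) has coefficients 1,1,0,1,0,1 for degrees 0…5.
(1 + q² + q⁴ + q⁶) has coefficients 1,0,1,0,1,0,1,0,0,0,0,0,0,0,0,0 for degrees 0…15.
Multiplying by (q² + q⁵) gives running coefficients 0,0,1,0,1,1,1,1,1,1,0,1,0,0,0,0 for degrees 0…15.
Finally multiplying by (1 + q² + q⁴ + q⁶), the product of all factors after the first has coefficients 0,0,1,0,2,1,3,2,4,3,3,4,2,3,1,2 for degrees 0…15.
[q¹⁵] = 1·2 + 1·1 + 1·2 + 1·3 = 8.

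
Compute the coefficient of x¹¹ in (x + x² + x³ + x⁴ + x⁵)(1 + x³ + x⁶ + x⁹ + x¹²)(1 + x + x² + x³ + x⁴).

(x + x² + x³ + x⁴ + x⁵) has coefficients 0,1,1,1,1,1 for degrees 0…5.
(1 + x³ + x⁶ + x⁹ + x¹²) has coefficients 1,0,0,1,0,0,1,0,0,1,0,0 for degrees 0…11.
Finally multiplying by (1 + x + x² + x³ + x⁴), the product of all factors after the first has coefficients 1,1,1,2,2,1,2,2,1,2,2,1 for degrees 0…11.
[x¹¹] = 1·2 + 1·2 + 1·1 + 1·2 + 1·2 = 9.

9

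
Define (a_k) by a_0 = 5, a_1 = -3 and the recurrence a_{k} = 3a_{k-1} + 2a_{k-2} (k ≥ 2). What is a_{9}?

-4299

The ordinary generating function has denominator 1 - 3q - 2q^2.
Iterating the recurrence: a_0,…,a_{9} = 5, -3, 1, -3, -7, -27, -95, -339, -1207, -4299.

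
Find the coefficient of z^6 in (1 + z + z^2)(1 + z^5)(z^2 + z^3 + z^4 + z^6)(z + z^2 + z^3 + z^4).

(1 + z + z^2) has coefficients 1,1,1 for degrees 0…2.
(1 + z^5) has coefficients 1,0,0,0,0,1,0 for degrees 0…6.
Multiplying by (z^2 + z^3 + z^4 + z^6) gives running coefficients 0,0,1,1,1,0,1 for degrees 0…6.
Finally multiplying by (z + z^2 + z^3 + z^4), the product of all factors after the first has coefficients 0,0,0,1,2,3,3 for degrees 0…6.
[z^6] = 1·3 + 1·3 + 1·2 = 8.

8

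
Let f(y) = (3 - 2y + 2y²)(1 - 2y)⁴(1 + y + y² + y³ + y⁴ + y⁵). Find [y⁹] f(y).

(3 - 2y + 2y²) has coefficients 3,-2,2 for degrees 0…2.
(1 - 2y)⁴ has coefficients 1,-8,24,-32,16,0,0,0,0,0 for degrees 0…9.
Finally multiplying by (1 + y + y² + y³ + y⁴ + y⁵), the product of all factors after the first has coefficients 1,-7,17,-15,1,1,0,8,-16,16 for degrees 0…9.
[y⁹] = 3·16 − 2·(-16) + 2·8 = 96.

96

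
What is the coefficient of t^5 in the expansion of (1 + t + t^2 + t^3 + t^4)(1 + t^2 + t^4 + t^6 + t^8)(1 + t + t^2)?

(1 + t + t^2 + t^3 + t^4) has coefficients 1,1,1,1,1 for degrees 0…4.
(1 + t^2 + t^4 + t^6 + t^8) has coefficients 1,0,1,0,1,0 for degrees 0…5.
Finally multiplying by (1 + t + t^2), the product of all factors after the first has coefficients 1,1,2,1,2,1 for degrees 0…5.
[t^5] = 1·1 + 1·2 + 1·1 + 1·2 + 1·1 = 7.

7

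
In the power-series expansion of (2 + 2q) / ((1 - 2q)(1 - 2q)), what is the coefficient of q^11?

The denominator gives the recurrence a_n = 4a_(n−1) − 4a_(n−2) for n ≥ 2; the numerator fixes a_0 = 2, a_1 = 10.
Iterating: 2, 10, 32, 88, 224, 544, 1280, 2944, 6656, 14848, 32768, 71680, so a_11 = 71680.

71680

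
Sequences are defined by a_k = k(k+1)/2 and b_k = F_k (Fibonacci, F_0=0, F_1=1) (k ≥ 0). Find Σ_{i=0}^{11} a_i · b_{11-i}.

The convolution is the t^11 coefficient of A(t)B(t).
Σ = 0·89 + 1·55 + 3·34 + 6·21 + 10·13 + 15·8 + 21·5 + 28·3 + 36·2 + 45·1 + 55·1 + 66·0 = 894.

894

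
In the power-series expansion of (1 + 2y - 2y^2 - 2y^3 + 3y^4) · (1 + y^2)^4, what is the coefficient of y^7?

-4

(1 + 2y - 2y^2 - 2y^3 + 3y^4) has coefficients 1,2,-2,-2,3 for degrees 0…4.
(1 + y^2)^4 has coefficients 1,0,4,0,6,0,4,0 for degrees 0…7.
[y^7] = 1·0 + 2·4 − 2·0 − 2·6 + 3·0 = -4.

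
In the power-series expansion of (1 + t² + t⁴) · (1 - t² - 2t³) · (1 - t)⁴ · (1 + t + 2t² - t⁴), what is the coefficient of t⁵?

-13

(1 + t² + t⁴) has coefficients 1,0,1,0,1 for degrees 0…4.
(1 - t² - 2t³) has coefficients 1,0,-1,-2,0,0 for degrees 0…5.
Multiplying by (1 - t)⁴ gives running coefficients 1,-4,5,-2,3,-8 for degrees 0…5.
Finally multiplying by (1 + t + 2t² - t⁴), the product of all factors after the first has coefficients 1,-3,3,-5,10,-5 for degrees 0…5.
[t⁵] = 1·(-5) + 1·(-5) + 1·(-3) = -13.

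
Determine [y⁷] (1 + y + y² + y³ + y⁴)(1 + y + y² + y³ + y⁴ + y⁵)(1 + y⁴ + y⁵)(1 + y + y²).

(1 + y + y² + y³ + y⁴) has coefficients 1,1,1,1,1 for degrees 0…4.
(1 + y + y² + y³ + y⁴ + y⁵) has coefficients 1,1,1,1,1,1,0,0 for degrees 0…7.
Multiplying by (1 + y⁴ + y⁵) gives running coefficients 1,1,1,1,2,3,2,2 for degrees 0…7.
Finally multiplying by (1 + y + y²), the product of all factors after the first has coefficients 1,2,3,3,4,6,7,7 for degrees 0…7.
[y⁷] = 1·7 + 1·7 + 1·6 + 1·4 + 1·3 = 27.

27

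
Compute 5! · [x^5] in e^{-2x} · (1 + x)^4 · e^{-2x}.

The EGF product rule gives c_5 = Σ_{k_1+k_2+k_3=5} C(5; k_1,k_2,k_3) · ∏ g_i(k_i), where e^{-2x} gives (-2)^k; (1+x)^4 gives the falling factorial (4)_k; e^{-2x} gives (-2)^k.
g_1(k) for k = 0…5: 1, -2, 4, -8, 16, -32.
g_2(k) for k = 0…5: 1, 4, 12, 24, 24, 0.
g_3(k) for k = 0…5: 1, -2, 4, -8, 16, -32.
First combine the last two factors: h(k) = Σ_j C(k,j)·g_2(j)·g_3(k−j) for k = 0…5: 1, 2, 0, -8, 8, 48.
c_5 = Σ_k C(5,k)·g_1(k)·h(5−k) = 1·1·48 + 5·(-2)·8 + 10·4·(-8) + 5·16·2 + 1·(-32)·1 = 48 − 80 − 320 + 160 − 32 = -224.

-224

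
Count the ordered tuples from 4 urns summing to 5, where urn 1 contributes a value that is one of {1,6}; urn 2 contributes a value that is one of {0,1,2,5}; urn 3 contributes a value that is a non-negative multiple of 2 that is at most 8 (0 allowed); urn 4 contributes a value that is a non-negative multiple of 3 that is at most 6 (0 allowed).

The generating function for the choices is (t + t⁶)·(1 + t + t² + t⁵)·(1 + t² + t⁴ + t⁶ + t⁸)·(1 + t³ + t⁶); the count is [t⁵].
(t + t⁶) has coefficients 0,1,0,0,0,0 for degrees 0…5.
(1 + t + t² + t⁵) has coefficients 1,1,1,0,0,1 for degrees 0…5.
Multiplying by (1 + t² + t⁴ + t⁶ + t⁸) gives running coefficients 1,1,2,1,2,2 for degrees 0…5.
Finally multiplying by (1 + t³ + t⁶), the product of all factors after the first has coefficients 1,1,2,2,3,4 for degrees 0…5.
[t⁵] = 1·3 = 3.

3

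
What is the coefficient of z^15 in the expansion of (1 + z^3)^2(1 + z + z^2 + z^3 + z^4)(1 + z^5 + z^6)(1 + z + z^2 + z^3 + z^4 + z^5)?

(1 + z^3)^2 has coefficients 1,0,0,2,0,0,1 for degrees 0…6.
(1 + z + z^2 + z^3 + z^4) has coefficients 1,1,1,1,1,0,0,0,0,0,0,0,0,0,0,0 for degrees 0…15.
Multiplying by (1 + z^5 + z^6) gives running coefficients 1,1,1,1,1,1,2,2,2,2,1,0,0,0,0,0 for degrees 0…15.
Finally multiplying by (1 + z + z^2 + z^3 + z^4 + z^5), the product of all factors after the first has coefficients 1,2,3,4,5,6,7,8,9,10,10,9,7,5,3,1 for degrees 0…15.
[z^15] = 1·1 + 2·7 + 1·10 = 25.

25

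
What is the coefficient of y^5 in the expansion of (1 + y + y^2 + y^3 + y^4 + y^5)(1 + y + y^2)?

(1 + y + y^2 + y^3 + y^4 + y^5) has coefficients 1,1,1,1,1,1 for degrees 0…5.
(1 + y + y^2) has coefficients 1,1,1,0,0,0 for degrees 0…5.
[y^5] = 1·0 + 1·0 + 1·0 + 1·1 + 1·1 + 1·1 = 3.

3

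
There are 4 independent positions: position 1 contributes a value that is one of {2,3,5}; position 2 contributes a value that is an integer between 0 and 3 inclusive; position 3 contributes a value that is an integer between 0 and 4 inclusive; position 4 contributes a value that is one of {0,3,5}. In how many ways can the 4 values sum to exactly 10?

The generating function for the choices is (t^2 + t^3 + t^5)·(1 + t + t^2 + t^3)·(1 + t + t^2 + t^3 + t^4)·(1 + t^3 + t^5); the count is [t^10].
(t^2 + t^3 + t^5) has coefficients 0,0,1,1,0,1 for degrees 0…5.
(1 + t + t^2 + t^3) has coefficients 1,1,1,1,0,0,0,0,0,0,0 for degrees 0…10.
Multiplying by (1 + t + t^2 + t^3 + t^4) gives running coefficients 1,2,3,4,4,3,2,1,0,0,0 for degrees 0…10.
Finally multiplying by (1 + t^3 + t^5), the product of all factors after the first has coefficients 1,2,3,5,6,7,8,8,7,6,4 for degrees 0…10.
[t^10] = 1·7 + 1·8 + 1·7 = 22.

22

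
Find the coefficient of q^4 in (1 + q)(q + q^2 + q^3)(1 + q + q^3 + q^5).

(1 + q) has coefficients 1,1 for degrees 0…1.
(q + q^2 + q^3) has coefficients 0,1,1,1,0 for degrees 0…4.
Finally multiplying by (1 + q + q^3 + q^5), the product of all factors after the first has coefficients 0,1,2,2,2 for degrees 0…4.
[q^4] = 1·2 + 1·2 = 4.

4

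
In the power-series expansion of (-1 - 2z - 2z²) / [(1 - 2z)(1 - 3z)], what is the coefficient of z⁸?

-35899

The denominator gives the recurrence a_n = 5a_(n−1) − 6a_(n−2) for n ≥ 3; the numerator fixes a_0 = -1, a_1 = -7, a_2 = -31.
Iterating: -1, -7, -31, -113, -379, -1217, -3811, -11753, -35899, so a_8 = -35899.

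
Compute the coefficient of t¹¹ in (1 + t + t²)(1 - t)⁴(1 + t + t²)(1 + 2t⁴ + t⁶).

(1 + t + t²) has coefficients 1,1,1 for degrees 0…2.
(1 - t)⁴ has coefficients 1,-4,6,-4,1,0,0,0,0,0,0,0 for degrees 0…11.
Multiplying by (1 + t + t²) gives running coefficients 1,-3,3,-2,3,-3,1,0,0,0,0,0 for degrees 0…11.
Finally multiplying by (1 + 2t⁴ + t⁶), the product of all factors after the first has coefficients 1,-3,3,-2,5,-9,8,-7,9,-8,5,-3 for degrees 0…11.
[t¹¹] = 1·(-3) + 1·5 + 1·(-8) = -6.

-6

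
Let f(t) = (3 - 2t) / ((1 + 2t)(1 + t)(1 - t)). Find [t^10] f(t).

5459

The denominator gives the recurrence a_n = −2a_(n−1) + a_(n−2) + 2a_(n−3) for n ≥ 3; the numerator fixes a_0 = 3, a_1 = -8, a_2 = 19.
Iterating: 3, -8, 19, -40, 83, -168, 339, -680, 1363, -2728, 5459, so a_10 = 5459.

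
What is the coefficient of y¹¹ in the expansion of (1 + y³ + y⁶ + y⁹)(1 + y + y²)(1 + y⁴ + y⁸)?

3

(1 + y³ + y⁶ + y⁹) has coefficients 1,0,0,1,0,0,1,0,0,1 for degrees 0…9.
(1 + y + y²) has coefficients 1,1,1,0,0,0,0,0,0,0,0,0 for degrees 0…11.
Finally multiplying by (1 + y⁴ + y⁸), the product of all factors after the first has coefficients 1,1,1,0,1,1,1,0,1,1,1,0 for degrees 0…11.
[y¹¹] = 1·0 + 1·1 + 1·1 + 1·1 = 3.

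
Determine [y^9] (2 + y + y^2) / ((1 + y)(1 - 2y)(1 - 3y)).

106379

The denominator gives the recurrence a_n = 4a_(n−1) − a_(n−2) − 6a_(n−3) for n ≥ 3; the numerator fixes a_0 = 2, a_1 = 9, a_2 = 35.
Iterating: 2, 9, 35, 119, 387, 1219, 3775, 11559, 35147, 106379, so a_9 = 106379.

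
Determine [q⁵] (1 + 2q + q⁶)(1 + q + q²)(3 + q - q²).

-2

(1 + 2q + q⁶) has coefficients 1,2,0,0,0,0 for degrees 0…5.
(1 + q + q²) has coefficients 1,1,1,0,0,0 for degrees 0…5.
Finally multiplying by (3 + q - q²), the product of all factors after the first has coefficients 3,4,3,0,-1,0 for degrees 0…5.
[q⁵] = 1·0 + 2·(-1) = -2.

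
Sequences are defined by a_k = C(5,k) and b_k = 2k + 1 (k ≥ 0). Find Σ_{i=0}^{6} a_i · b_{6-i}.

256

Write out a_i and b_{6-i} for i = 0,…,6 and sum the products.
Σ = 1·13 + 5·11 + 10·9 + 10·7 + 5·5 + 1·3 + 0·1 = 256.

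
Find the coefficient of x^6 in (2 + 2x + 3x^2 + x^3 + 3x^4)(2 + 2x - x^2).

(2 + 2x + 3x^2 + x^3 + 3x^4) has coefficients 2,2,3,1,3 for degrees 0…4.
(2 + 2x - x^2) has coefficients 2,2,-1,0,0,0,0 for degrees 0…6.
[x^6] = 2·0 + 2·0 + 3·0 + 1·0 + 3·(-1) = -3.

-3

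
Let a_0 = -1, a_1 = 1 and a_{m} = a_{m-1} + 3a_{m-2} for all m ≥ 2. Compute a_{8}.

The ordinary generating function has denominator 1 - z - 3z^2.
Iterating the recurrence: a_0,…,a_{8} = -1, 1, -2, 1, -5, -2, -17, -23, -74.

-74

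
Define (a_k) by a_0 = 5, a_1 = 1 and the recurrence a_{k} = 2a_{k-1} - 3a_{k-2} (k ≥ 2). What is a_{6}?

The ordinary generating function has denominator 1 - 2t + 3t^2.
Iterating the recurrence: a_0,…,a_{6} = 5, 1, -13, -29, -19, 49, 155.

155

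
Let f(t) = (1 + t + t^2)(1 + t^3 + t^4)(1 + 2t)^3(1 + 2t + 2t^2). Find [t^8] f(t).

(1 + t + t^2) has coefficients 1,1,1 for degrees 0…2.
(1 + t^3 + t^4) has coefficients 1,0,0,1,1,0,0,0,0 for degrees 0…8.
Multiplying by (1 + 2t)^3 gives running coefficients 1,6,12,9,7,18,20,8,0 for degrees 0…8.
Finally multiplying by (1 + 2t + 2t^2), the product of all factors after the first has coefficients 1,8,26,45,49,50,70,84,56 for degrees 0…8.
[t^8] = 1·56 + 1·84 + 1·70 = 210.

210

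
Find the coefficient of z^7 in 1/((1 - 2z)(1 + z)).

Partial fractions give a closed form: a_n = (2/3)·2^n + (1/3)·(-1)^n.
At n = 7: a_7 = 85.

85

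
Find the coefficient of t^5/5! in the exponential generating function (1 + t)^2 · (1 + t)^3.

120

The EGF product rule gives c_5 = Σ_{k_1+k_2=5} C(5; k_1,k_2) · ∏ g_i(k_i), where (1+t)^2 gives the falling factorial (2)_k; (1+t)^3 gives the falling factorial (3)_k.
g_1(k) for k = 0…5: 1, 2, 2, 0, 0, 0.
g_2(k) for k = 0…5: 1, 3, 6, 6, 0, 0.
c_5 = Σ_k C(5,k)·g_1(k)·g_2(5−k) = 10·2·6 = 120.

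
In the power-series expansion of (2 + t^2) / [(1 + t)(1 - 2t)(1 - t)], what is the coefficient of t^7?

382

Partial fractions give a closed form: a_n = (1/2)·(-1)^n + (3)·2^n + (-3/2)·1^n.
At n = 7: a_7 = 382.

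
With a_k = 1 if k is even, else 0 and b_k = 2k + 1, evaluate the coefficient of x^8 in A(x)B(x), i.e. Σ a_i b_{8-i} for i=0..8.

45

This is [x^8] in the product of the two ordinary generating functions.
Σ = 1·17 + 0·15 + 1·13 + 0·11 + 1·9 + 0·7 + 1·5 + 0·3 + 1·1 = 45.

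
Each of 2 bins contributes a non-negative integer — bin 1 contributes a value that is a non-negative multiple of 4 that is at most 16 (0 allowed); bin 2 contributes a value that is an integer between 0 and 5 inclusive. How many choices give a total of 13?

2

The generating function for the choices is (1 + t⁴ + t⁸ + t¹² + t¹⁶)·(1 + t + t² + t³ + t⁴ + t⁵); the count is [t¹³].
(1 + t⁴ + t⁸ + t¹² + t¹⁶) has coefficients 1,0,0,0,1,0,0,0,1,0,0,0,1,0 for degrees 0…13.
(1 + t + t² + t³ + t⁴ + t⁵) has coefficients 1,1,1,1,1,1,0,0,0,0,0,0,0,0 for degrees 0…13.
[t¹³] = 1·0 + 1·0 + 1·1 + 1·1 = 2.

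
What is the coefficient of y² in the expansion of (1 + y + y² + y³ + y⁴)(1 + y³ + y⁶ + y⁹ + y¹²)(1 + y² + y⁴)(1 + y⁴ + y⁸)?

2

(1 + y + y² + y³ + y⁴) has coefficients 1,1,1 for degrees 0…2.
(1 + y³ + y⁶ + y⁹ + y¹²) has coefficients 1,0,0 for degrees 0…2.
Multiplying by (1 + y² + y⁴) gives running coefficients 1,0,1 for degrees 0…2.
Finally multiplying by (1 + y⁴ + y⁸), the product of all factors after the first has coefficients 1,0,1 for degrees 0…2.
[y²] = 1·1 + 1·0 + 1·1 = 2.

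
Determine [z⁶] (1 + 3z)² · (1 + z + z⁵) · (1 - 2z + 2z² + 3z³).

(1 + 3z)² has coefficients 1,6,9 for degrees 0…2.
(1 + z + z⁵) has coefficients 1,1,0,0,0,1,0 for degrees 0…6.
Finally multiplying by (1 - 2z + 2z² + 3z³), the product of all factors after the first has coefficients 1,-1,0,5,3,1,-2 for degrees 0…6.
[z⁶] = 1·(-2) + 6·1 + 9·3 = 31.

31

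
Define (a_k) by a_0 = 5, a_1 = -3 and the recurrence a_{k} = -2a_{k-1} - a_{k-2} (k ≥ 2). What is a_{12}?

The ordinary generating function has denominator 1 + 2x + x^2.
Iterating the recurrence: a_0,…,a_{12} = 5, -3, 1, 1, -3, 5, -7, 9, -11, 13, -15, 17, -19.

-19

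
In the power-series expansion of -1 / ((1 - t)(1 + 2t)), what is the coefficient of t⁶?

The denominator gives the recurrence a_n = −a_(n−1) + 2a_(n−2) for n ≥ 2; the numerator fixes a_0 = -1, a_1 = 1.
Iterating: -1, 1, -3, 5, -11, 21, -43, so a_6 = -43.

-43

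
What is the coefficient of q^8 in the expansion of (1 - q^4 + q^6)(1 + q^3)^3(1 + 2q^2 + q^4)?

(1 - q^4 + q^6) has coefficients 1,0,0,0,-1,0,1 for degrees 0…6.
(1 + q^3)^3 has coefficients 1,0,0,3,0,0,3,0,0 for degrees 0…8.
Finally multiplying by (1 + 2q^2 + q^4), the product of all factors after the first has coefficients 1,0,2,3,1,6,3,3,6 for degrees 0…8.
[q^8] = 1·6 − 1·1 + 1·2 = 7.

7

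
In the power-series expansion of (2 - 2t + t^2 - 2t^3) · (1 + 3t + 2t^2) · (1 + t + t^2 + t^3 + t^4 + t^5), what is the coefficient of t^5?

-6

(2 - 2t + t^2 - 2t^3) has coefficients 2,-2,1,-2 for degrees 0…3.
(1 + 3t + 2t^2) has coefficients 1,3,2,0,0,0 for degrees 0…5.
Finally multiplying by (1 + t + t^2 + t^3 + t^4 + t^5), the product of all factors after the first has coefficients 1,4,6,6,6,6 for degrees 0…5.
[t^5] = 2·6 − 2·6 + 1·6 − 2·6 = -6.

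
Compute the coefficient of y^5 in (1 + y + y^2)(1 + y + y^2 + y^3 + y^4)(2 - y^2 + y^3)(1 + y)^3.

(1 + y + y^2) has coefficients 1,1,1 for degrees 0…2.
(1 + y + y^2 + y^3 + y^4) has coefficients 1,1,1,1,1,0 for degrees 0…5.
Multiplying by (2 - y^2 + y^3) gives running coefficients 2,2,1,2,2,0 for degrees 0…5.
Finally multiplying by (1 + y)^3, the product of all factors after the first has coefficients 2,8,13,13,13,13 for degrees 0…5.
[y^5] = 1·13 + 1·13 + 1·13 = 39.

39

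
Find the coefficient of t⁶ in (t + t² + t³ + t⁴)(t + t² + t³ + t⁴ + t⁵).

(t + t² + t³ + t⁴) has coefficients 0,1,1,1,1 for degrees 0…4.
(t + t² + t³ + t⁴ + t⁵) has coefficients 0,1,1,1,1,1,0 for degrees 0…6.
[t⁶] = 1·1 + 1·1 + 1·1 + 1·1 = 4.

4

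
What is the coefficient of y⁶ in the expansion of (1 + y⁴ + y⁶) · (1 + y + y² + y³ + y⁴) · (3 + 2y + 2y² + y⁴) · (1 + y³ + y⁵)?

25

(1 + y⁴ + y⁶) has coefficients 1,0,0,0,1,0,1 for degrees 0…6.
(1 + y + y² + y³ + y⁴) has coefficients 1,1,1,1,1,0,0 for degrees 0…6.
Multiplying by (3 + 2y + 2y² + y⁴) gives running coefficients 3,5,7,7,8,5,3 for degrees 0…6.
Finally multiplying by (1 + y³ + y⁵), the product of all factors after the first has coefficients 3,5,7,10,13,15,15 for degrees 0…6.
[y⁶] = 1·15 + 1·7 + 1·3 = 25.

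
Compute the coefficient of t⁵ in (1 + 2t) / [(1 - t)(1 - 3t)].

606

Partial fractions give a closed form: a_n = (-3/2)·1^n + (5/2)·3^n.
At n = 5: a_5 = 606.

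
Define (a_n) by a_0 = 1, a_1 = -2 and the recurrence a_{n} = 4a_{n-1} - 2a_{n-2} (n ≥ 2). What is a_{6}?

-1448

The ordinary generating function has denominator 1 - 4x + 2x^2.
Iterating the recurrence: a_0,…,a_{6} = 1, -2, -10, -36, -124, -424, -1448.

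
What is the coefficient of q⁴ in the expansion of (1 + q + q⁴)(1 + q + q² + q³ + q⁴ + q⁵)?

(1 + q + q⁴) has coefficients 1,1,0,0,1 for degrees 0…4.
(1 + q + q² + q³ + q⁴ + q⁵) has coefficients 1,1,1,1,1 for degrees 0…4.
[q⁴] = 1·1 + 1·1 + 1·1 = 3.

3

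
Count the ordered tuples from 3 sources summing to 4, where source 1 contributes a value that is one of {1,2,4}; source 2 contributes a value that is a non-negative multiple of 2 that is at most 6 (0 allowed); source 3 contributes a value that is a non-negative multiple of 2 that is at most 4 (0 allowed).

3

The generating function for the choices is (x + x² + x⁴)·(1 + x² + x⁴ + x⁶)·(1 + x² + x⁴); the count is [x⁴].
(x + x² + x⁴) has coefficients 0,1,1,0,1 for degrees 0…4.
(1 + x² + x⁴ + x⁶) has coefficients 1,0,1,0,1 for degrees 0…4.
Finally multiplying by (1 + x² + x⁴), the product of all factors after the first has coefficients 1,0,2,0,3 for degrees 0…4.
[x⁴] = 1·0 + 1·2 + 1·1 = 3.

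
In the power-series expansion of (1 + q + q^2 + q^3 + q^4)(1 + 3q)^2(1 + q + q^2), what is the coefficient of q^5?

(1 + q + q^2 + q^3 + q^4) has coefficients 1,1,1,1,1 for degrees 0…4.
(1 + 3q)^2 has coefficients 1,6,9,0,0,0 for degrees 0…5.
Finally multiplying by (1 + q + q^2), the product of all factors after the first has coefficients 1,7,16,15,9,0 for degrees 0…5.
[q^5] = 1·0 + 1·9 + 1·15 + 1·16 + 1·7 = 47.

47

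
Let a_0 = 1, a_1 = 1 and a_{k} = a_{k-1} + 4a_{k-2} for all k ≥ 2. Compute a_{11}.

The ordinary generating function has denominator 1 - z - 4z^2.
Iterating the recurrence: a_0,…,a_{11} = 1, 1, 5, 9, 29, 65, 181, 441, 1165, 2929, 7589, 19305.

19305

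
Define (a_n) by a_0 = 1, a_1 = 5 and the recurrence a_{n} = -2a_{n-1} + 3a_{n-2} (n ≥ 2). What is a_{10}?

-59047

The ordinary generating function has denominator 1 + 2q - 3q^2.
Iterating the recurrence: a_0,…,a_{10} = 1, 5, -7, 29, -79, 245, -727, 2189, -6559, 19685, -59047.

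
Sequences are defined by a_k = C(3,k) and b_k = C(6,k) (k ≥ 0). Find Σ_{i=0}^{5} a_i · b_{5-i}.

126

This is [x^5] in the product of the two ordinary generating functions.
Σ = 1·6 + 3·15 + 3·20 + 1·15 + 0·6 + 0·1 = 126.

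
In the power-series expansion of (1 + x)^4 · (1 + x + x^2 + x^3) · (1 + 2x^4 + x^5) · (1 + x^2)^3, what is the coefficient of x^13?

174

(1 + x)^4 has coefficients 1,4,6,4,1 for degrees 0…4.
(1 + x + x^2 + x^3) has coefficients 1,1,1,1,0,0,0,0,0,0,0,0,0,0 for degrees 0…13.
Multiplying by (1 + 2x^4 + x^5) gives running coefficients 1,1,1,1,2,3,3,3,1,0,0,0,0,0 for degrees 0…13.
Finally multiplying by (1 + x^2)^3, the product of all factors after the first has coefficients 1,1,4,4,8,9,13,16,17,19,14,12,6,3 for degrees 0…13.
[x^13] = 1·3 + 4·6 + 6·12 + 4·14 + 1·19 = 174.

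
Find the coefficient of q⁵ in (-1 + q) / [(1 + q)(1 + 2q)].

The denominator gives the recurrence a_n = −3a_(n−1) − 2a_(n−2) for n ≥ 3; the numerator fixes a_0 = -1, a_1 = 4, a_2 = -10.
Iterating: -1, 4, -10, 22, -46, 94, so a_5 = 94.

94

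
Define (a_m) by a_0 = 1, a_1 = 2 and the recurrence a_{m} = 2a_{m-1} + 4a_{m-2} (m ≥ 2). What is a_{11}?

294912

The ordinary generating function has denominator 1 - 2y - 4y^2.
Iterating the recurrence: a_0,…,a_{11} = 1, 2, 8, 24, 80, 256, 832, 2688, 8704, 28160, 91136, 294912.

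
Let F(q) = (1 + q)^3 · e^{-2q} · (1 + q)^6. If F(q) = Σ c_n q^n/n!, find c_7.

-4160

The EGF product rule gives c_7 = Σ_{k_1+k_2+k_3=7} C(7; k_1,k_2,k_3) · ∏ g_i(k_i), where (1+q)^3 gives the falling factorial (3)_k; e^{-2q} gives (-2)^k; (1+q)^6 gives the falling factorial (6)_k.
g_1(k) for k = 0…7: 1, 3, 6, 6, 0, 0, 0, 0.
g_2(k) for k = 0…7: 1, -2, 4, -8, 16, -32, 64, -128.
g_3(k) for k = 0…7: 1, 6, 30, 120, 360, 720, 720, 0.
First combine the last two factors: h(k) = Σ_j C(k,j)·g_2(j)·g_3(k−j) for k = 0…7: 1, 4, 10, 4, -56, -32, 592, -800.
c_7 = Σ_k C(7,k)·g_1(k)·h(7−k) = 1·1·(-800) + 7·3·592 + 21·6·(-32) + 35·6·(-56) = −800 + 12432 − 4032 − 11760 = -4160.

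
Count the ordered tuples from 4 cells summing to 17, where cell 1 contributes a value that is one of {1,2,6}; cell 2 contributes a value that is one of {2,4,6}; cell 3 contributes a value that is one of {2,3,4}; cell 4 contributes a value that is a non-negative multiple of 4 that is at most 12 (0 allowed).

5

The generating function for the choices is (t + t^2 + t^6)·(t^2 + t^4 + t^6)·(t^2 + t^3 + t^4)·(1 + t^4 + t^8 + t^12); the count is [t^17].
(t + t^2 + t^6) has coefficients 0,1,1,0,0,0,1 for degrees 0…6.
(t^2 + t^4 + t^6) has coefficients 0,0,1,0,1,0,1,0,0,0,0,0,0,0,0,0,0,0 for degrees 0…17.
Multiplying by (t^2 + t^3 + t^4) gives running coefficients 0,0,0,0,1,1,2,1,2,1,1,0,0,0,0,0,0,0 for degrees 0…17.
Finally multiplying by (1 + t^4 + t^8 + t^12), the product of all factors after the first has coefficients 0,0,0,0,1,1,2,1,3,2,3,1,3,2,3,1,3,2 for degrees 0…17.
[t^17] = 1·3 + 1·1 + 1·1 = 5.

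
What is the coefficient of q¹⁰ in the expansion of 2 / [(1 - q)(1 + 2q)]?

Partial fractions give a closed form: a_n = (2/3)·1^n + (4/3)·(-2)^n.
At n = 10: a_10 = 1366.

1366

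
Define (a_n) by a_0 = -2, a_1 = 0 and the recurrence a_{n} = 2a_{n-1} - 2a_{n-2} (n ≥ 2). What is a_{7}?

The ordinary generating function has denominator 1 - 2q + 2q^2.
Iterating the recurrence: a_0,…,a_{7} = -2, 0, 4, 8, 8, 0, -16, -32.

-32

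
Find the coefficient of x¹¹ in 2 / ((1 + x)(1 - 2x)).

Partial fractions give a closed form: a_n = (2/3)·(-1)^n + (4/3)·2^n.
At n = 11: a_11 = 2730.

2730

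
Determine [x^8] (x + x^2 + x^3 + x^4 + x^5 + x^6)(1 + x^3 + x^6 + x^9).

2

(x + x^2 + x^3 + x^4 + x^5 + x^6) has coefficients 0,1,1,1,1,1,1 for degrees 0…6.
(1 + x^3 + x^6 + x^9) has coefficients 1,0,0,1,0,0,1,0,0 for degrees 0…8.
[x^8] = 1·0 + 1·1 + 1·0 + 1·0 + 1·1 + 1·0 = 2.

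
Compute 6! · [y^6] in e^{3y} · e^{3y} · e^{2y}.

262144

The EGF product rule gives c_6 = Σ_{k_1+k_2+k_3=6} C(6; k_1,k_2,k_3) · ∏ g_i(k_i), where e^{3y} gives (3)^k; e^{3y} gives (3)^k; e^{2y} gives (2)^k.
g_1(k) for k = 0…6: 1, 3, 9, 27, 81, 243, 729.
g_2(k) for k = 0…6: 1, 3, 9, 27, 81, 243, 729.
g_3(k) for k = 0…6: 1, 2, 4, 8, 16, 32, 64.
First combine the last two factors: h(k) = Σ_j C(k,j)·g_2(j)·g_3(k−j) for k = 0…6: 1, 5, 25, 125, 625, 3125, 15625.
c_6 = Σ_k C(6,k)·g_1(k)·h(6−k) = 1·1·15625 + 6·3·3125 + 15·9·625 + 20·27·125 + 15·81·25 + 6·243·5 + 1·729·1 = 15625 + 56250 + 84375 + 67500 + 30375 + 7290 + 729 = 262144.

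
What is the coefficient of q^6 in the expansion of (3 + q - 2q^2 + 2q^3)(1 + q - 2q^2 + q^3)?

2

(3 + q - 2q^2 + 2q^3) has coefficients 3,1,-2,2 for degrees 0…3.
(1 + q - 2q^2 + q^3) has coefficients 1,1,-2,1,0,0,0 for degrees 0…6.
[q^6] = 3·0 + 1·0 − 2·0 + 2·1 = 2.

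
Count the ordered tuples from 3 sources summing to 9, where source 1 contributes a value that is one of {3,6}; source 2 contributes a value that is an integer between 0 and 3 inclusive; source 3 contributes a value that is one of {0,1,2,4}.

The generating function for the choices is (y³ + y⁶)·(1 + y + y² + y³)·(1 + y + y² + y⁴); the count is [y⁹].
(y³ + y⁶) has coefficients 0,0,0,1,0,0,1 for degrees 0…6.
(1 + y + y² + y³) has coefficients 1,1,1,1,0,0,0,0,0,0 for degrees 0…9.
Finally multiplying by (1 + y + y² + y⁴), the product of all factors after the first has coefficients 1,2,3,3,3,2,1,1,0,0 for degrees 0…9.
[y⁹] = 1·1 + 1·3 = 4.

4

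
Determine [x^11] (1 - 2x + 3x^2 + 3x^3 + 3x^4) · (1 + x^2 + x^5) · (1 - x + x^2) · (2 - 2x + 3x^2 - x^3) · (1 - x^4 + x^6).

-22

(1 - 2x + 3x^2 + 3x^3 + 3x^4) has coefficients 1,-2,3,3,3 for degrees 0…4.
(1 + x^2 + x^5) has coefficients 1,0,1,0,0,1,0,0,0,0,0,0 for degrees 0…11.
Multiplying by (1 - x + x^2) gives running coefficients 1,-1,2,-1,1,1,-1,1,0,0,0,0 for degrees 0…11.
Multiplying by (2 - 2x + 3x^2 - x^3) gives running coefficients 2,-4,9,-10,11,-5,0,6,-6,4,-1,0 for degrees 0…11.
Finally multiplying by (1 - x^4 + x^6), the product of all factors after the first has coefficients 2,-4,9,-10,9,-1,-7,12,-8,-1,10,-11 for degrees 0…11.
[x^11] = 1·(-11) − 2·10 + 3·(-1) + 3·(-8) + 3·12 = -22.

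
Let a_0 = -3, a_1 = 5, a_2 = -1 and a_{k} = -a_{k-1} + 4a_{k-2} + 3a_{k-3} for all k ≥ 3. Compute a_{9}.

851

The ordinary generating function has denominator 1 + t - 4t^2 - 3t^3.
Iterating the recurrence: a_0,…,a_{9} = -3, 5, -1, 12, -1, 46, -14, 195, -113, 851.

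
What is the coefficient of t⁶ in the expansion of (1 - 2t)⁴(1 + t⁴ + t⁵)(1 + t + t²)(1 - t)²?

(1 - 2t)⁴ has coefficients 1,-8,24,-32,16 for degrees 0…4.
(1 + t⁴ + t⁵) has coefficients 1,0,0,0,1,1,0 for degrees 0…6.
Multiplying by (1 + t + t²) gives running coefficients 1,1,1,0,1,2,2 for degrees 0…6.
Finally multiplying by (1 - t)², the product of all factors after the first has coefficients 1,-1,0,-1,2,0,-1 for degrees 0…6.
[t⁶] = 1·(-1) − 8·0 + 24·2 − 32·(-1) + 16·0 = 79.

79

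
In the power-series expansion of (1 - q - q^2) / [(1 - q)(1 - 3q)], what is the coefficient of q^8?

The denominator gives the recurrence a_n = 4a_(n−1) − 3a_(n−2) for n ≥ 3; the numerator fixes a_0 = 1, a_1 = 3, a_2 = 8.
Iterating: 1, 3, 8, 23, 68, 203, 608, 1823, 5468, so a_8 = 5468.

5468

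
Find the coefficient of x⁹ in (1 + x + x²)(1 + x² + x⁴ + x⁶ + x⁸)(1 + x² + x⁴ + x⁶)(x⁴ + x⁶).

(1 + x + x²) has coefficients 1,1,1 for degrees 0…2.
(1 + x² + x⁴ + x⁶ + x⁸) has coefficients 1,0,1,0,1,0,1,0,1,0 for degrees 0…9.
Multiplying by (1 + x² + x⁴ + x⁶) gives running coefficients 1,0,2,0,3,0,4,0,4,0 for degrees 0…9.
Finally multiplying by (x⁴ + x⁶), the product of all factors after the first has coefficients 0,0,0,0,1,0,3,0,5,0 for degrees 0…9.
[x⁹] = 1·0 + 1·5 + 1·0 = 5.

5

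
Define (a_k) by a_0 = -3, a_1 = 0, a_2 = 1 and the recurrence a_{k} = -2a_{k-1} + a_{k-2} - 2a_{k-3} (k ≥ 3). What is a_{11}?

6164

The ordinary generating function has denominator 1 + 2y - y^2 + 2y^3.
Iterating the recurrence: a_0,…,a_{11} = -3, 0, 1, 4, -7, 16, -47, 124, -327, 872, -2319, 6164.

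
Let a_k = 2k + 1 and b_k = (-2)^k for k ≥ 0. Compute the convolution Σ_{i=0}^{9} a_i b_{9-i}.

-107

The convolution is the x^9 coefficient of A(x)B(x).
Σ = 1·(-512) + 3·256 + 5·(-128) + 7·64 + 9·(-32) + 11·16 + 13·(-8) + 15·4 + 17·(-2) + 19·1 = -107.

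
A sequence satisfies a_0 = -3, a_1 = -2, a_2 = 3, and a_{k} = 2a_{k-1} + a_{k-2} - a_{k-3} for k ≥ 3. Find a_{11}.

5489

The ordinary generating function has denominator 1 - 2z - z^2 + z^3.
Iterating the recurrence: a_0,…,a_{11} = -3, -2, 3, 7, 19, 42, 96, 215, 484, 1087, 2443, 5489.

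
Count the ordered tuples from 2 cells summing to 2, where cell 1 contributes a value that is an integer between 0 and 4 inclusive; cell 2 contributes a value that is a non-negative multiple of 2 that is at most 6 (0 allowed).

2

The generating function for the choices is (1 + t + t² + t³ + t⁴)·(1 + t² + t⁴ + t⁶); the count is [t²].
(1 + t + t² + t³ + t⁴) has coefficients 1,1,1 for degrees 0…2.
(1 + t² + t⁴ + t⁶) has coefficients 1,0,1 for degrees 0…2.
[t²] = 1·1 + 1·0 + 1·1 = 2.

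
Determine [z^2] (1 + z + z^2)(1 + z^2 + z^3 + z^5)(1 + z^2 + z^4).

(1 + z + z^2) has coefficients 1,1,1 for degrees 0…2.
(1 + z^2 + z^3 + z^5) has coefficients 1,0,1 for degrees 0…2.
Finally multiplying by (1 + z^2 + z^4), the product of all factors after the first has coefficients 1,0,2 for degrees 0…2.
[z^2] = 1·2 + 1·0 + 1·1 = 3.

3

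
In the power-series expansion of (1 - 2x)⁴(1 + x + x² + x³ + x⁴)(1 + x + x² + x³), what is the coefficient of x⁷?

(1 - 2x)⁴ has coefficients 1,-8,24,-32,16 for degrees 0…4.
(1 + x + x² + x³ + x⁴) has coefficients 1,1,1,1,1,0,0,0 for degrees 0…7.
Finally multiplying by (1 + x + x² + x³), the product of all factors after the first has coefficients 1,2,3,4,4,3,2,1 for degrees 0…7.
[x⁷] = 1·1 − 8·2 + 24·3 − 32·4 + 16·4 = -7.

-7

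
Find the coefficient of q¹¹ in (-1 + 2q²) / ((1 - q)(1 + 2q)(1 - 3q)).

The denominator gives the recurrence a_n = 2a_(n−1) + 5a_(n−2) − 6a_(n−3) for n ≥ 3; the numerator fixes a_0 = -1, a_1 = -2, a_2 = -7.
Iterating: -1, -2, -7, -18, -59, -166, -519, -1514, -4627, -13710, -41471, -123730, so a_11 = -123730.

-123730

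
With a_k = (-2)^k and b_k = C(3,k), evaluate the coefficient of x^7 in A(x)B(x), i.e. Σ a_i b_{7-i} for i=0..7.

-16

This is [x^7] in the product of the two ordinary generating functions.
Σ = 1·0 − 2·0 + 4·0 − 8·0 + 16·1 − 32·3 + 64·3 − 128·1 = -16.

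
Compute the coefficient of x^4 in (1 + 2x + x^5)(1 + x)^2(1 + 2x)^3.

(1 + 2x + x^5) has coefficients 1,2,0,0,0 for degrees 0…4.
(1 + x)^2 has coefficients 1,2,1,0,0 for degrees 0…4.
Finally multiplying by (1 + 2x)^3, the product of all factors after the first has coefficients 1,8,25,38,28 for degrees 0…4.
[x^4] = 1·28 + 2·38 = 104.

104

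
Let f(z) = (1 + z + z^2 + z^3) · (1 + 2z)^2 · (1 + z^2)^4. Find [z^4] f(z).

(1 + z + z^2 + z^3) has coefficients 1,1,1,1 for degrees 0…3.
(1 + 2z)^2 has coefficients 1,4,4,0,0 for degrees 0…4.
Finally multiplying by (1 + z^2)^4, the product of all factors after the first has coefficients 1,4,8,16,22 for degrees 0…4.
[z^4] = 1·22 + 1·16 + 1·8 + 1·4 = 50.

50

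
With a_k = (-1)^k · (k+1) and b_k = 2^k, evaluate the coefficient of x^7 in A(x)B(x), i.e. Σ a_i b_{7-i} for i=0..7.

54

This is [x^7] in the product of the two ordinary generating functions.
Σ = 1·128 − 2·64 + 3·32 − 4·16 + 5·8 − 6·4 + 7·2 − 8·1 = 54.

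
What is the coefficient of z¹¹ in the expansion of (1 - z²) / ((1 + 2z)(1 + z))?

-3072

The denominator gives the recurrence a_n = −3a_(n−1) − 2a_(n−2) for n ≥ 3; the numerator fixes a_0 = 1, a_1 = -3, a_2 = 6.
Iterating: 1, -3, 6, -12, 24, -48, 96, -192, 384, -768, 1536, -3072, so a_11 = -3072.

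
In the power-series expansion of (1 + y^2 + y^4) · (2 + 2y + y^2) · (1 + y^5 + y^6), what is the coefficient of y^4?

3

(1 + y^2 + y^4) has coefficients 1,0,1,0,1 for degrees 0…4.
(2 + 2y + y^2) has coefficients 2,2,1,0,0 for degrees 0…4.
Finally multiplying by (1 + y^5 + y^6), the product of all factors after the first has coefficients 2,2,1,0,0 for degrees 0…4.
[y^4] = 1·0 + 1·1 + 1·2 = 3.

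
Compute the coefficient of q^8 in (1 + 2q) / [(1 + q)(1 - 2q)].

Partial fractions give a closed form: a_n = (-1/3)·(-1)^n + (4/3)·2^n.
At n = 8: a_8 = 341.

341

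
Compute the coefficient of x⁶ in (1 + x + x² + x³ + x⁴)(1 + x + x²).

1

(1 + x + x² + x³ + x⁴) has coefficients 1,1,1,1,1 for degrees 0…4.
(1 + x + x²) has coefficients 1,1,1,0,0,0,0 for degrees 0…6.
[x⁶] = 1·0 + 1·0 + 1·0 + 1·0 + 1·1 = 1.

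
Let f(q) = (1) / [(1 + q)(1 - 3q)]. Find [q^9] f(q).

14762

Partial fractions give a closed form: a_n = (1/4)·(-1)^n + (3/4)·3^n.
At n = 9: a_9 = 14762.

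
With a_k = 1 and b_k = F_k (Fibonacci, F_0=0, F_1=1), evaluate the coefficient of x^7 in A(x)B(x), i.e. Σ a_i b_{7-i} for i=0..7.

The convolution is the x^7 coefficient of A(x)B(x).
Σ = 1·13 + 1·8 + 1·5 + 1·3 + 1·2 + 1·1 + 1·1 + 1·0 = 33.

33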